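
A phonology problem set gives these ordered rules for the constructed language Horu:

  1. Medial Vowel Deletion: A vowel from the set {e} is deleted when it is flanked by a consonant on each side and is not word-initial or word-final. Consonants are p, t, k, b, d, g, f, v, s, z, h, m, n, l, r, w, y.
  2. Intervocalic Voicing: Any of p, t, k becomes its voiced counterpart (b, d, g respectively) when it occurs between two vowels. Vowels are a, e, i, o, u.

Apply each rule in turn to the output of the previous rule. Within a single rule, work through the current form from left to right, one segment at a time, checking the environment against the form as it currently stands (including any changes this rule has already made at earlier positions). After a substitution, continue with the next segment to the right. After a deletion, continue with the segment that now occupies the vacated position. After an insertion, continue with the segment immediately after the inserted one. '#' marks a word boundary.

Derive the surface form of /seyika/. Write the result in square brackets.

[syiga]

1 Medial Vowel Deletion: [seyika] → [syika]
2 Intervocalic Voicing: [syika] → [syiga]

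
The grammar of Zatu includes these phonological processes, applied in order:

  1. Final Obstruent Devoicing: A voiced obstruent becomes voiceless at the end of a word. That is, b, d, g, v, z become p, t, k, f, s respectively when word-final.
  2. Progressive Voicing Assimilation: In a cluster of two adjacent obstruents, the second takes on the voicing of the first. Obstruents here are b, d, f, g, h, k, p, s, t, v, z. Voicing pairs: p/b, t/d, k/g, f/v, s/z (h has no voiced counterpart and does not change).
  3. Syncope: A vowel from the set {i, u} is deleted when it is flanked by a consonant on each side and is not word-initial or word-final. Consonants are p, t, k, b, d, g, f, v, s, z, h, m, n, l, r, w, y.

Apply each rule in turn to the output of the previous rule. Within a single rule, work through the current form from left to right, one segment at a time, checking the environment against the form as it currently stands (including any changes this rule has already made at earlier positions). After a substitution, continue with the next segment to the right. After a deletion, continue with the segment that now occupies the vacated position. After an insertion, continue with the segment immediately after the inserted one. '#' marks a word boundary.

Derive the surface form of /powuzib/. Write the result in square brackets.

[powzp]

1 Final Obstruent Devoicing: [powuzib] → [powuzip]
2 Progressive Voicing Assimilation: no change — [powuzip]
3 Syncope: [powuzip] → [powzp]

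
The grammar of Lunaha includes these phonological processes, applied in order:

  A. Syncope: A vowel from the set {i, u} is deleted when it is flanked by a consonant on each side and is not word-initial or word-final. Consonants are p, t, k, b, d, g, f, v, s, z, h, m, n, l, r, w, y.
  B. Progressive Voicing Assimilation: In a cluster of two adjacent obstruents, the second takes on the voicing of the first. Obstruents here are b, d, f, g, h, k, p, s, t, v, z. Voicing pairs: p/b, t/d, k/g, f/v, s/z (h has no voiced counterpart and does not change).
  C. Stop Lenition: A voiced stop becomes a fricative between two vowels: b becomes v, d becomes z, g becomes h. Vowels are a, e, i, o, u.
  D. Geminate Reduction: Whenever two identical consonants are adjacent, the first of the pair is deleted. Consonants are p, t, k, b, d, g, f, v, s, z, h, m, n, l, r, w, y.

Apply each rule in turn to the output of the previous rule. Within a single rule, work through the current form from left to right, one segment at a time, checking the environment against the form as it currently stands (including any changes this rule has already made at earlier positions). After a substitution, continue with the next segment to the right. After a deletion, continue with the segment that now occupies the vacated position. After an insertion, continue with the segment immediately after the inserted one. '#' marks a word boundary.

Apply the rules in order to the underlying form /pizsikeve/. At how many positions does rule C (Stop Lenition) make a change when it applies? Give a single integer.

A Syncope: [pizsikeve] → [pzskeve]
B Progressive Voicing Assimilation: [pzskeve] → [psskeve]
C Stop Lenition: no change — [psskeve]
D Geminate Reduction: [psskeve] → [pskeve]
Rule C changed 0 position(s).

0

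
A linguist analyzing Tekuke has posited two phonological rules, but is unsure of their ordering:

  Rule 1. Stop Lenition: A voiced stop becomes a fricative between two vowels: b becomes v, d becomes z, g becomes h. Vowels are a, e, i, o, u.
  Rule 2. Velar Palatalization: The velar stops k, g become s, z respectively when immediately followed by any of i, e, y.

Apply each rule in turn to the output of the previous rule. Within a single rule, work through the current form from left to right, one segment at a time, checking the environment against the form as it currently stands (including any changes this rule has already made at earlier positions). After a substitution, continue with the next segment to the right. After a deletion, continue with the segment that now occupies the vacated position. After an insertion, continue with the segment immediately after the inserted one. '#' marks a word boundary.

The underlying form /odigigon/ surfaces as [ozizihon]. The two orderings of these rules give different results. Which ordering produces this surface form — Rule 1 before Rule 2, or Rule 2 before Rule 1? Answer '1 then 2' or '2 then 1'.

2 then 1

Order 1 then 2:
  1 Stop Lenition: [odigigon] → [ozihihon]
  2 Velar Palatalization: no change — [ozihihon]
  result: [ozihihon]
Order 2 then 1:
  2 Velar Palatalization: [odigigon] → [odizigon]
  1 Stop Lenition: [odizigon] → [ozizihon]
  result: [ozizihon]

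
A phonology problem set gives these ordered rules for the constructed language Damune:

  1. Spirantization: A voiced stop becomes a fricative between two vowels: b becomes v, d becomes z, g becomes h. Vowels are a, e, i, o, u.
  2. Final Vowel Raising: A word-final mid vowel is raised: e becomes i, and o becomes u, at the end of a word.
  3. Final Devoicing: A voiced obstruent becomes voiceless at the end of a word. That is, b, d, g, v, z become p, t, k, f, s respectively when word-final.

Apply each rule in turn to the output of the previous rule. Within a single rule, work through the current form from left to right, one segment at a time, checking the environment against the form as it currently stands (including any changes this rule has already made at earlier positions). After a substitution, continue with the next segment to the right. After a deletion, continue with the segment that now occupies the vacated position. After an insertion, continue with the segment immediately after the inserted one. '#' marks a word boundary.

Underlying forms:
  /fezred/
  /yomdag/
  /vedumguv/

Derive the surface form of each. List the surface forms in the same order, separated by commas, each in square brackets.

[fezret], [yomdak], [vezumguf]

/fezred/:
  1 Spirantization: no change — [fezred]
  2 Final Vowel Raising: no change — [fezred]
  3 Final Devoicing: [fezred] → [fezret]
/yomdag/:
  1 Spirantization: no change — [yomdag]
  2 Final Vowel Raising: no change — [yomdag]
  3 Final Devoicing: [yomdag] → [yomdak]
/vedumguv/:
  1 Spirantization: [vedumguv] → [vezumguv]
  2 Final Vowel Raising: no change — [vezumguv]
  3 Final Devoicing: [vezumguv] → [vezumguf]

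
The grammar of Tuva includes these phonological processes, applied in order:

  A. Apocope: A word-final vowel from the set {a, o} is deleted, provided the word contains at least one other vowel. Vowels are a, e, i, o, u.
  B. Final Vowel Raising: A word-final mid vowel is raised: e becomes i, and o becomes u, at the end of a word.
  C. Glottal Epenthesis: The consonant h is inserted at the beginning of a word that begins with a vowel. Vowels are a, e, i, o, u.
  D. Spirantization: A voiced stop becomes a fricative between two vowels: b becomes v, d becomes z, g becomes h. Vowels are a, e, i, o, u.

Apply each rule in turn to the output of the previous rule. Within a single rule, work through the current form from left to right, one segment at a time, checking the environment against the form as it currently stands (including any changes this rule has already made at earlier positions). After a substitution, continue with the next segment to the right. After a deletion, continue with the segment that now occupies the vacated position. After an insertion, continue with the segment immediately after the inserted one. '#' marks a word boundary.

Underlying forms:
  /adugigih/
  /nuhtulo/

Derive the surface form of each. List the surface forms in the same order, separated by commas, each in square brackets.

[hazuhihih], [nuhtul]

/adugigih/:
  A Apocope: no change — [adugigih]
  B Final Vowel Raising: no change — [adugigih]
  C Glottal Epenthesis: [adugigih] → [hadugigih]
  D Spirantization: [hadugigih] → [hazuhihih]
/nuhtulo/:
  A Apocope: [nuhtulo] → [nuhtul]
  B Final Vowel Raising: no change — [nuhtul]
  C Glottal Epenthesis: no change — [nuhtul]
  D Spirantization: no change — [nuhtul]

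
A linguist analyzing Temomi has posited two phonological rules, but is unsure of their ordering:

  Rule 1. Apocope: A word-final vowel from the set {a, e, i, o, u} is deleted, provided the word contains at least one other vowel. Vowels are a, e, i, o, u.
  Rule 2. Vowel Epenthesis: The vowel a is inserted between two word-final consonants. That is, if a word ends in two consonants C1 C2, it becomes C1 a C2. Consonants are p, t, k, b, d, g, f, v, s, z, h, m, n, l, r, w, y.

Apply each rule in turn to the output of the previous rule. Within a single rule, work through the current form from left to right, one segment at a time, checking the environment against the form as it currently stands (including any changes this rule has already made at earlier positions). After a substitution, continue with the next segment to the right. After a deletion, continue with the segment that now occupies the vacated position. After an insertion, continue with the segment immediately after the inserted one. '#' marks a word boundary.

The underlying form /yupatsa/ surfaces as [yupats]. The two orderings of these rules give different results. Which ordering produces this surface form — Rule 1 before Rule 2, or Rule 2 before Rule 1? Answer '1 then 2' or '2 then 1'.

Order 1 then 2:
  1 Apocope: [yupatsa] → [yupats]
  2 Vowel Epenthesis: [yupats] → [yupatas]
  result: [yupatas]
Order 2 then 1:
  2 Vowel Epenthesis: no change — [yupatsa]
  1 Apocope: [yupatsa] → [yupats]
  result: [yupats]

2 then 1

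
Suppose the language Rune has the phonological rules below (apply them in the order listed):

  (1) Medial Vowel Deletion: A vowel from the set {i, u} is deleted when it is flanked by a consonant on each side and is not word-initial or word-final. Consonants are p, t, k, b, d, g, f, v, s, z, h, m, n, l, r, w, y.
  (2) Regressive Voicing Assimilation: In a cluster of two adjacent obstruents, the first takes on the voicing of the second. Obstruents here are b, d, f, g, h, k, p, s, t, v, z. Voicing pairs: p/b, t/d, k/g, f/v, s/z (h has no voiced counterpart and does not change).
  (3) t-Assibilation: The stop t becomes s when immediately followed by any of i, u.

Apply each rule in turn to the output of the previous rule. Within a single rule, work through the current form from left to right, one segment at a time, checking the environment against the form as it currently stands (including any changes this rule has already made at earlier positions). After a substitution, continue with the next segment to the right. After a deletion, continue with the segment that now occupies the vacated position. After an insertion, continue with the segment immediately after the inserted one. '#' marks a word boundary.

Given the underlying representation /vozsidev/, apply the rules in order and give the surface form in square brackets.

[voszdev]

(1) Medial Vowel Deletion: [vozsidev] → [vozsdev]
(2) Regressive Voicing Assimilation: [vozsdev] → [voszdev]
(3) t-Assibilation: no change — [voszdev]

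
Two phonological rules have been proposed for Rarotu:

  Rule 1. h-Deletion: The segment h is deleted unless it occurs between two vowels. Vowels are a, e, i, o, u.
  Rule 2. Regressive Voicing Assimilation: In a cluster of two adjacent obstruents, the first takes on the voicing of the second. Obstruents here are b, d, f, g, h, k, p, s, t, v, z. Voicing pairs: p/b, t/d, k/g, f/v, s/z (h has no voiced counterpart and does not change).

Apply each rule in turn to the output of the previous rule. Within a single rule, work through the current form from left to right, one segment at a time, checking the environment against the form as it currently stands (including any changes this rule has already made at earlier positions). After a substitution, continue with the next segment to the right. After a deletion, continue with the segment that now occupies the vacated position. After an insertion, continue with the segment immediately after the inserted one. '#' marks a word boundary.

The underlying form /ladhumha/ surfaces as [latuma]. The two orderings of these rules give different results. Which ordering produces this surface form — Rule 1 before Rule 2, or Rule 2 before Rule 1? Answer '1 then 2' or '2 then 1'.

2 then 1

Order 1 then 2:
  1 h-Deletion: [ladhumha] → [laduma]
  2 Regressive Voicing Assimilation: no change — [laduma]
  result: [laduma]
Order 2 then 1:
  2 Regressive Voicing Assimilation: [ladhumha] → [lathumha]
  1 h-Deletion: [lathumha] → [latuma]
  result: [latuma]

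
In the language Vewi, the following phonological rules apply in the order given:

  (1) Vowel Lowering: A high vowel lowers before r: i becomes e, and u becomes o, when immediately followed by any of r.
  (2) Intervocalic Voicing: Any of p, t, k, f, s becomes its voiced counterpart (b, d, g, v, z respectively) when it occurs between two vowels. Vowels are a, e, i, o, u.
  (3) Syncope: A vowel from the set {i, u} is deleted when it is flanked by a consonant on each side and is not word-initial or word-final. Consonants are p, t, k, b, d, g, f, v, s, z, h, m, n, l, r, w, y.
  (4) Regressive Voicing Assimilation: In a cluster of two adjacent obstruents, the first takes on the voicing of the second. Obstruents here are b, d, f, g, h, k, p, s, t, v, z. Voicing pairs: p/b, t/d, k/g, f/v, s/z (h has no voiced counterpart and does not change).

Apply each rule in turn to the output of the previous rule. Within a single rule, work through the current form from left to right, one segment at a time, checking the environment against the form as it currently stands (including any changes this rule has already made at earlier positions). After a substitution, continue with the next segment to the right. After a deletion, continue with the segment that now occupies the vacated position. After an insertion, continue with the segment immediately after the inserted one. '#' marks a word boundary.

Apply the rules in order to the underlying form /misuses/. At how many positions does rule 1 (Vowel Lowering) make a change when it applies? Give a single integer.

(1) Vowel Lowering: no change — [misuses]
(2) Intervocalic Voicing: [misuses] → [mizuzes]
(3) Syncope: [mizuzes] → [mzzes]
(4) Regressive Voicing Assimilation: no change — [mzzes]
Rule 1 changed 0 position(s).

0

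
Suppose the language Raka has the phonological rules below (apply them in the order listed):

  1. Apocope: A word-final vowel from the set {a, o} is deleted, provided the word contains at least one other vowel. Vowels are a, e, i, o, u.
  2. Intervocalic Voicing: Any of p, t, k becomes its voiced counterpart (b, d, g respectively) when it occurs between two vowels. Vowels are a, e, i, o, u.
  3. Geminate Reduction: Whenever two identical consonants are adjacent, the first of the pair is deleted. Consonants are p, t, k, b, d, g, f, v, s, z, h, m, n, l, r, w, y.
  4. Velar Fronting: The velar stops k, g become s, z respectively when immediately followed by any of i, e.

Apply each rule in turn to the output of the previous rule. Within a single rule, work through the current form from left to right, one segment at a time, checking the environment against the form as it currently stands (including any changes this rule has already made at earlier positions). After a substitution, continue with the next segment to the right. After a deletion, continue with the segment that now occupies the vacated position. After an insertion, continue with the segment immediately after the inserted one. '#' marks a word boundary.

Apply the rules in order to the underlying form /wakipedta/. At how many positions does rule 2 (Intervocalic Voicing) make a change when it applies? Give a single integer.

2

1 Apocope: [wakipedta] → [wakipedt]
2 Intervocalic Voicing: [wakipedt] → [wagibedt]
3 Geminate Reduction: no change — [wagibedt]
4 Velar Fronting: [wagibedt] → [wazibedt]
Rule 2 changed 2 position(s).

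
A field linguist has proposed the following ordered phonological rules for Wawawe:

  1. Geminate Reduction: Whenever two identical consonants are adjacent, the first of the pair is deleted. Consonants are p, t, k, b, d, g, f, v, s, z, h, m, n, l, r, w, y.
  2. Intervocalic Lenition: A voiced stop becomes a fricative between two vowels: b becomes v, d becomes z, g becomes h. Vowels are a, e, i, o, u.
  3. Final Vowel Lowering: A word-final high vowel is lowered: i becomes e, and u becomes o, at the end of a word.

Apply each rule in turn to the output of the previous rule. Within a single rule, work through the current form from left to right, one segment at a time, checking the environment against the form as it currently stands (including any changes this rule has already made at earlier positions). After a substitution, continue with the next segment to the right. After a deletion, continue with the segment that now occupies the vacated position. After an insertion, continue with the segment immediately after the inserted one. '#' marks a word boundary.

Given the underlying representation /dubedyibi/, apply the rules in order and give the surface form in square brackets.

1 Geminate Reduction: no change — [dubedyibi]
2 Intervocalic Lenition: [dubedyibi] → [duvedyivi]
3 Final Vowel Lowering: [duvedyivi] → [duvedyive]

[duvedyive]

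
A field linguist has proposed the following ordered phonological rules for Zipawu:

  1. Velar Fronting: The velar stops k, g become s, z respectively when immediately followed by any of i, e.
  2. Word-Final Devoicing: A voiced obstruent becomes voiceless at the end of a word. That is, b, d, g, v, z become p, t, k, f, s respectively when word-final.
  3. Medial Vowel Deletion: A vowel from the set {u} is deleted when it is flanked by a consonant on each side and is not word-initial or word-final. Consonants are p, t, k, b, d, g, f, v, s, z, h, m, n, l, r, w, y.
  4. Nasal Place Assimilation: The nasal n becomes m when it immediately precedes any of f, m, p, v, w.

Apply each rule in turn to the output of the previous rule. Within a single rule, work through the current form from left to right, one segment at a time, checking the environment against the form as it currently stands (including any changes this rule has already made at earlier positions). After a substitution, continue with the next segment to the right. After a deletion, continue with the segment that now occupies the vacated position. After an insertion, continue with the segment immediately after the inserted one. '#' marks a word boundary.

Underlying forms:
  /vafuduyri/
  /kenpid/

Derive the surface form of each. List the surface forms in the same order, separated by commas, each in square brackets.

[vafdyri], [sempit]

/vafuduyri/:
  1 Velar Fronting: no change — [vafuduyri]
  2 Word-Final Devoicing: no change — [vafuduyri]
  3 Medial Vowel Deletion: [vafuduyri] → [vafdyri]
  4 Nasal Place Assimilation: no change — [vafdyri]
/kenpid/:
  1 Velar Fronting: [kenpid] → [senpid]
  2 Word-Final Devoicing: [senpid] → [senpit]
  3 Medial Vowel Deletion: no change — [senpit]
  4 Nasal Place Assimilation: [senpit] → [sempit]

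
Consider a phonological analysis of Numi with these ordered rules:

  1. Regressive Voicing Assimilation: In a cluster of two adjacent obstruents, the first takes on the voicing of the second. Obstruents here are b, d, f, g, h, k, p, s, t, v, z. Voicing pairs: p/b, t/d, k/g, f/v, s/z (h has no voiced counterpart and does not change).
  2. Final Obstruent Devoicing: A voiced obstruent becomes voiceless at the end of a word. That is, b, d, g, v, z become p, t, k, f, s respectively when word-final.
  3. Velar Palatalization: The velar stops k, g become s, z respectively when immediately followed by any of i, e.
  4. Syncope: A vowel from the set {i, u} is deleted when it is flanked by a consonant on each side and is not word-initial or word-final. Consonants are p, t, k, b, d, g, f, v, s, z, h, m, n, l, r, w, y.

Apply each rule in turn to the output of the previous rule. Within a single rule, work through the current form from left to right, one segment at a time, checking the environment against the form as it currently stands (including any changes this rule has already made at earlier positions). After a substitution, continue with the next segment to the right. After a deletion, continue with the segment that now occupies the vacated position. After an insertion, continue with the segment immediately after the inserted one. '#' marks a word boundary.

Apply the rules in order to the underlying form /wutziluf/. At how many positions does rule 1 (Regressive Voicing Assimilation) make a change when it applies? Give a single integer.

1

1 Regressive Voicing Assimilation: [wutziluf] → [wudziluf]
2 Final Obstruent Devoicing: no change — [wudziluf]
3 Velar Palatalization: no change — [wudziluf]
4 Syncope: [wudziluf] → [wdzlf]
Rule 1 changed 1 position(s).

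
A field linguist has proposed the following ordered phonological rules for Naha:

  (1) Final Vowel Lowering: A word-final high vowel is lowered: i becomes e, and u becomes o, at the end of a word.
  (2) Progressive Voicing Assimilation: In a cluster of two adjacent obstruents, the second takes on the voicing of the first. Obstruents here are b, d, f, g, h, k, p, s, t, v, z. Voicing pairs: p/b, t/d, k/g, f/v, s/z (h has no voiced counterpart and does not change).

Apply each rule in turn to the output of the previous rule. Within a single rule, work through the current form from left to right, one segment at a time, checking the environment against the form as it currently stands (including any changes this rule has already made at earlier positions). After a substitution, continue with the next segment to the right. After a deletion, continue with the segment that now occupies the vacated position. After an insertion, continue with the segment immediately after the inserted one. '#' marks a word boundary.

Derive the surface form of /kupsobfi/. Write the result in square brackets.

(1) Final Vowel Lowering: [kupsobfi] → [kupsobfe]
(2) Progressive Voicing Assimilation: [kupsobfe] → [kupsobve]

[kupsobve]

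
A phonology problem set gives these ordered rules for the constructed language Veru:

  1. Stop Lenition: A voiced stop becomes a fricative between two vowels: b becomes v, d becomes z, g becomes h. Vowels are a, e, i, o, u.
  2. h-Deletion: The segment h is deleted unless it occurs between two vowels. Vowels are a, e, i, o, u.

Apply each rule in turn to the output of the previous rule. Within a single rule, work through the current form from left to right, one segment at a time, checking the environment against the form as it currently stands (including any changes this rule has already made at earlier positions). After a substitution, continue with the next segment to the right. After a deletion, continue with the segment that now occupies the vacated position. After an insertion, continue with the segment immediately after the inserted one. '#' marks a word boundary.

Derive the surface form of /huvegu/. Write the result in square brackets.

[uvehu]

1 Stop Lenition: [huvegu] → [huvehu]
2 h-Deletion: [huvehu] → [uvehu]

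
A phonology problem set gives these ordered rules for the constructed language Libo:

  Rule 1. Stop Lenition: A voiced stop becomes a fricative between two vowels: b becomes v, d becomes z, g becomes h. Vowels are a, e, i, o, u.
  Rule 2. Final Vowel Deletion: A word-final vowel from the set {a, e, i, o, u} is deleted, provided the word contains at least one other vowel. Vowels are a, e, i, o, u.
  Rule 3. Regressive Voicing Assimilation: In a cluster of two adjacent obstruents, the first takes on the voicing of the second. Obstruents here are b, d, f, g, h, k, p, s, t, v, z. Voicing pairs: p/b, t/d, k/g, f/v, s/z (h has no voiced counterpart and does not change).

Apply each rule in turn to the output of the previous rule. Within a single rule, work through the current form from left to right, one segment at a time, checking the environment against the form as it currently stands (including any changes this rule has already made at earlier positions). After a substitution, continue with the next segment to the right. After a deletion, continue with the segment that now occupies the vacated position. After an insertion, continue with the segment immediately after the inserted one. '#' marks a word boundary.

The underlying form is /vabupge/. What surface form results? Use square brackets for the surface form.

[vavubg]

Rule 1 Stop Lenition: [vabupge] → [vavupge]
Rule 2 Final Vowel Deletion: [vavupge] → [vavupg]
Rule 3 Regressive Voicing Assimilation: [vavupg] → [vavubg]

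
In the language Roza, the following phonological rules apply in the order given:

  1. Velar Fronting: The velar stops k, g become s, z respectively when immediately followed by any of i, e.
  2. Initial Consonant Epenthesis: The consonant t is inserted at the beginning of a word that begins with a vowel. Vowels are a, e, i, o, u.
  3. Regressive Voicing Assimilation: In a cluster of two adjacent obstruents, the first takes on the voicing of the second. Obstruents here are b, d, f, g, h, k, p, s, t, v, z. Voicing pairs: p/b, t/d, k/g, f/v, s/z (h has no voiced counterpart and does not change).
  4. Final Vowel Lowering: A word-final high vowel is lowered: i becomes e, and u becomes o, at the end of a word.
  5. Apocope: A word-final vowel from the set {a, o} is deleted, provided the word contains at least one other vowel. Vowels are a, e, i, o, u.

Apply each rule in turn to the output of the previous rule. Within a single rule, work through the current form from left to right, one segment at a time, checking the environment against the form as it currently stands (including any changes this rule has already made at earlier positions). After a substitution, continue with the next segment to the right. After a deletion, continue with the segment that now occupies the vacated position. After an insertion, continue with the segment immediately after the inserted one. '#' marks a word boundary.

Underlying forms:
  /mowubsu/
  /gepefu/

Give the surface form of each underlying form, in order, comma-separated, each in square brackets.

[mowups], [zepef]

/mowubsu/:
  1 Velar Fronting: no change — [mowubsu]
  2 Initial Consonant Epenthesis: no change — [mowubsu]
  3 Regressive Voicing Assimilation: [mowubsu] → [mowupsu]
  4 Final Vowel Lowering: [mowupsu] → [mowupso]
  5 Apocope: [mowupso] → [mowups]
/gepefu/:
  1 Velar Fronting: [gepefu] → [zepefu]
  2 Initial Consonant Epenthesis: no change — [zepefu]
  3 Regressive Voicing Assimilation: no change — [zepefu]
  4 Final Vowel Lowering: [zepefu] → [zepefo]
  5 Apocope: [zepefo] → [zepef]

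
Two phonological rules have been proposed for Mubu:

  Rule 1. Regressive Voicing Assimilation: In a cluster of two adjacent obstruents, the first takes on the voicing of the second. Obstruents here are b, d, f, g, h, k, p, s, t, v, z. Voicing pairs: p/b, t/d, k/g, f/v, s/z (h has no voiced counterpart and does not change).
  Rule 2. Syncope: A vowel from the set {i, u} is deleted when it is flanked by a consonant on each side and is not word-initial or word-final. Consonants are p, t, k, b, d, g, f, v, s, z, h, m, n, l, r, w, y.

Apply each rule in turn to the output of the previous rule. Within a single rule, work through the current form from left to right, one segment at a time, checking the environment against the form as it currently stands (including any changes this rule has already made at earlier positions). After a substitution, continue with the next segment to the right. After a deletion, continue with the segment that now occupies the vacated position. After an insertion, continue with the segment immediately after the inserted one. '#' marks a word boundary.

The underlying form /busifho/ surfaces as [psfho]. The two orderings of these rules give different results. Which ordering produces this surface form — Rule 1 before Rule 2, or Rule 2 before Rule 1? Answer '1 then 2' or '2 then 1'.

2 then 1

Order 1 then 2:
  1 Regressive Voicing Assimilation: no change — [busifho]
  2 Syncope: [busifho] → [bsfho]
  result: [bsfho]
Order 2 then 1:
  2 Syncope: [busifho] → [bsfho]
  1 Regressive Voicing Assimilation: [bsfho] → [psfho]
  result: [psfho]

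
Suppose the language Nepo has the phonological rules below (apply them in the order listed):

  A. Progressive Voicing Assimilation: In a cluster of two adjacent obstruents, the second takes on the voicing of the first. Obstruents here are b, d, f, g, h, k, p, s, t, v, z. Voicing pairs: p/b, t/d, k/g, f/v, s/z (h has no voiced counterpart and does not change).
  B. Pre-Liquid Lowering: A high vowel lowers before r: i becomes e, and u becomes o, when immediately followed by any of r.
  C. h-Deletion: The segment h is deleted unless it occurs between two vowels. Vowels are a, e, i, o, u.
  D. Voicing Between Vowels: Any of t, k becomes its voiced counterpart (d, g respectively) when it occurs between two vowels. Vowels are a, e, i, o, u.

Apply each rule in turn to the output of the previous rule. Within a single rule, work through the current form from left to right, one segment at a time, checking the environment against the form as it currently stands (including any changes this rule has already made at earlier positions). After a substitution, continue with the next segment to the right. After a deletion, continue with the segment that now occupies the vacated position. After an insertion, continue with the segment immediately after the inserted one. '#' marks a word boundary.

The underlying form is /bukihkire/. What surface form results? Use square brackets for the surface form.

[bugigere]

A Progressive Voicing Assimilation: no change — [bukihkire]
B Pre-Liquid Lowering: [bukihkire] → [bukihkere]
C h-Deletion: [bukihkere] → [bukikere]
D Voicing Between Vowels: [bukikere] → [bugigere]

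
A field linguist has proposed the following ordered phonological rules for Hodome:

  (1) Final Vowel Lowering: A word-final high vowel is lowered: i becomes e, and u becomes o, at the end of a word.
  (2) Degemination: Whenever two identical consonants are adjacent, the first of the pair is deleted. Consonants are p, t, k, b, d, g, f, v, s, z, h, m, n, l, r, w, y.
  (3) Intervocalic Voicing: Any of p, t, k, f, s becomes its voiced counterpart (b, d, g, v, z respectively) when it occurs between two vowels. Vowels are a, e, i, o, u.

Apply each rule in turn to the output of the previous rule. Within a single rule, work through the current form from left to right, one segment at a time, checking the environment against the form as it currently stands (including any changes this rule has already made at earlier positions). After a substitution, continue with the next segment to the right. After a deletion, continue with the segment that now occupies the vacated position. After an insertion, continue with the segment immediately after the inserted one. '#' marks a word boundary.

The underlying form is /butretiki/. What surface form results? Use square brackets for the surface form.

(1) Final Vowel Lowering: [butretiki] → [butretike]
(2) Degemination: no change — [butretike]
(3) Intervocalic Voicing: [butretike] → [butredige]

[butredige]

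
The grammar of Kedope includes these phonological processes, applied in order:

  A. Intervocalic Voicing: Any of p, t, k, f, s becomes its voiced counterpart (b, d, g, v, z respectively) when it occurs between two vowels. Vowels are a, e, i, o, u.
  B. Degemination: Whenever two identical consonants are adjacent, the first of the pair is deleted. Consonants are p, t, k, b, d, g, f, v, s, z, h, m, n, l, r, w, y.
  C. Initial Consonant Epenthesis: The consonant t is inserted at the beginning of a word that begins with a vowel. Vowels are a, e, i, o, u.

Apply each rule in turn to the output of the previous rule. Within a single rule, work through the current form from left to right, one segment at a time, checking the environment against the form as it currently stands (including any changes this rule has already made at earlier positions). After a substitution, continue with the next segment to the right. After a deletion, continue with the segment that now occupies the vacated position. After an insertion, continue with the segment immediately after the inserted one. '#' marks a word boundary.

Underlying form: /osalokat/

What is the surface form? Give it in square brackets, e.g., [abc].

[tozalogat]

A Intervocalic Voicing: [osalokat] → [ozalogat]
B Degemination: no change — [ozalogat]
C Initial Consonant Epenthesis: [ozalogat] → [tozalogat]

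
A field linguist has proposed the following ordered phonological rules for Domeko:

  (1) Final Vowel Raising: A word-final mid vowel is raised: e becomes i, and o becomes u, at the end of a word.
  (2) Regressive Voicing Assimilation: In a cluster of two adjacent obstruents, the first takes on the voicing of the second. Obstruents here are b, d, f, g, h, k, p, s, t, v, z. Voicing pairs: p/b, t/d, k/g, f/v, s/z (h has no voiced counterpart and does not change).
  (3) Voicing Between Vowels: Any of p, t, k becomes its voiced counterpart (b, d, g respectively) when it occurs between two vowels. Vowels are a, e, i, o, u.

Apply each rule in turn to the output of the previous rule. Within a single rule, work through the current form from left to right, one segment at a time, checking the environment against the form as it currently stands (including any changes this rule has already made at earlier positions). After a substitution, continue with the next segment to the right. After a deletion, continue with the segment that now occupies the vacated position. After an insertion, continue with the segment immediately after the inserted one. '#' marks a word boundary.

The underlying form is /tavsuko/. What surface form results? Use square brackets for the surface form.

[tafsugu]

(1) Final Vowel Raising: [tavsuko] → [tavsuku]
(2) Regressive Voicing Assimilation: [tavsuku] → [tafsuku]
(3) Voicing Between Vowels: [tafsuku] → [tafsugu]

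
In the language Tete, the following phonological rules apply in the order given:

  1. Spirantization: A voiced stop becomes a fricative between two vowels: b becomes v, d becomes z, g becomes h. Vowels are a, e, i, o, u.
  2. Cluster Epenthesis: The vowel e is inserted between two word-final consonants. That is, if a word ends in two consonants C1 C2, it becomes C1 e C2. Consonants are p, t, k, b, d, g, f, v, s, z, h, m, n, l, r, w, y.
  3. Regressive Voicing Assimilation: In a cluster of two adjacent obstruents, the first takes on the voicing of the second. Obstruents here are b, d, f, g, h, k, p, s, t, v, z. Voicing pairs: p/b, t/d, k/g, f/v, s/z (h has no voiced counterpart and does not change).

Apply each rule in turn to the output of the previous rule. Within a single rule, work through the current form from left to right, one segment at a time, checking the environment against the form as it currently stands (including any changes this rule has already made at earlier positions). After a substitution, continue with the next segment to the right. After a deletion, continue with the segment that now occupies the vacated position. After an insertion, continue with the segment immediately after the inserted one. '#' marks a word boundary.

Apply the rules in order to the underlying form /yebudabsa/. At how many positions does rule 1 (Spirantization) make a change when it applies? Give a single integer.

1 Spirantization: [yebudabsa] → [yevuzabsa]
2 Cluster Epenthesis: no change — [yevuzabsa]
3 Regressive Voicing Assimilation: [yevuzabsa] → [yevuzapsa]
Rule 1 changed 2 position(s).

2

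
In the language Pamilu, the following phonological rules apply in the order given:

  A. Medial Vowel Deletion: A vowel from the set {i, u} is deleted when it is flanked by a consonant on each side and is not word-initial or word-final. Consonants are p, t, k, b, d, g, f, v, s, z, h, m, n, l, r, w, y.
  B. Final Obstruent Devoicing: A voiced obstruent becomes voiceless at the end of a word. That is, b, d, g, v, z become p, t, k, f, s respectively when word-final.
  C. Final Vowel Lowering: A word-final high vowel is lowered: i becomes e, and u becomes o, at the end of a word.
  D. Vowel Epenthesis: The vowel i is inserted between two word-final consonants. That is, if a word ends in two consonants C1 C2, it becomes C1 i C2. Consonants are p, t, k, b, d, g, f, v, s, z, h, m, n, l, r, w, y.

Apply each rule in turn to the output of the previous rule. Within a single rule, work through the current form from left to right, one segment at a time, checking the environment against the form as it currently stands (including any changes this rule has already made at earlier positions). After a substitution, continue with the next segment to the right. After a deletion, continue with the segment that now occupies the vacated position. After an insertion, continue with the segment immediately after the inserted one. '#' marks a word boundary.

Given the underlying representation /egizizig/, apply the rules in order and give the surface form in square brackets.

[egzzik]

A Medial Vowel Deletion: [egizizig] → [egzzg]
B Final Obstruent Devoicing: [egzzg] → [egzzk]
C Final Vowel Lowering: no change — [egzzk]
D Vowel Epenthesis: [egzzk] → [egzzik]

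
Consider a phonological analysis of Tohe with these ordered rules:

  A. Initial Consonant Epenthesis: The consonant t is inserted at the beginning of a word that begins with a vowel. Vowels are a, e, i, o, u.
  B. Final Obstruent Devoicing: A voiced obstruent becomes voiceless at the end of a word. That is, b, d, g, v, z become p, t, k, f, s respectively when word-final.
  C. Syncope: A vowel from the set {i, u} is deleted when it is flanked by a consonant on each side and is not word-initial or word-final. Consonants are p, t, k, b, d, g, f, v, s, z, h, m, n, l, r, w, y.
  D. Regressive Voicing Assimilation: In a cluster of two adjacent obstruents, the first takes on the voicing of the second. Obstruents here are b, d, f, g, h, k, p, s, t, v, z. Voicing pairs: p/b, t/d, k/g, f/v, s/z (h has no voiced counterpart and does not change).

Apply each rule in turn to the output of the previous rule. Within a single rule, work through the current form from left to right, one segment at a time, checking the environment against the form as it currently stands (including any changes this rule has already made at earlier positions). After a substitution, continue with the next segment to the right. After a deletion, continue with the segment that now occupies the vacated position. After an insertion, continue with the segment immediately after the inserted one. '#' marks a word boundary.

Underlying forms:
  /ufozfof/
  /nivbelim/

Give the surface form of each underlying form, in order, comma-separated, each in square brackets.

/ufozfof/:
  A Initial Consonant Epenthesis: [ufozfof] → [tufozfof]
  B Final Obstruent Devoicing: no change — [tufozfof]
  C Syncope: [tufozfof] → [tfozfof]
  D Regressive Voicing Assimilation: [tfozfof] → [tfosfof]
/nivbelim/:
  A Initial Consonant Epenthesis: no change — [nivbelim]
  B Final Obstruent Devoicing: no change — [nivbelim]
  C Syncope: [nivbelim] → [nvbelm]
  D Regressive Voicing Assimilation: no change — [nvbelm]

[tfosfof], [nvbelm]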